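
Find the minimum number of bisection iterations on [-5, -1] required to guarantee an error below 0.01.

We need (b-a)/2^n ≤ 0.01
(-1 - (-5))/2^n ≤ 0.01
4/2^n ≤ 0.01
2^n ≥ 400
n ≥ log₂(400) = 8.64
n ≥ 9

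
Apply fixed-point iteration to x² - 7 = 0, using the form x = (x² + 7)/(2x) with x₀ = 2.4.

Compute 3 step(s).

Equation: x² - 7 = 0
Fixed-point form: x = (x² + 7)/(2x)
x₀ = 2.4

x_1 = g(2.400000) = 2.658333
x_2 = g(2.658333) = 2.645781
x_3 = g(2.645781) = 2.645751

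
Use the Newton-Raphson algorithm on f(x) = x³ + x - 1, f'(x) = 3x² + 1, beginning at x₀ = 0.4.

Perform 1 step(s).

f(x) = x³ + x - 1
f'(x) = 3x² + 1
x₀ = 0.4

Newton-Raphson formula: x_{n+1} = x_n - f(x_n)/f'(x_n)

Iteration 1:
  f(0.400000) = -0.536000
  f'(0.400000) = 1.480000
  x_1 = 0.400000 - (-0.536000)/1.480000 = 0.762162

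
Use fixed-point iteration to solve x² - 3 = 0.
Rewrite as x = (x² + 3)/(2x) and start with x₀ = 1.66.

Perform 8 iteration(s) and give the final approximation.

Equation: x² - 3 = 0
Fixed-point form: x = (x² + 3)/(2x)
x₀ = 1.66

x_1 = g(1.660000) = 1.733614
x_2 = g(1.733614) = 1.732052
x_3 = g(1.732052) = 1.732051
x_4 = g(1.732051) = 1.732051
x_5 = g(1.732051) = 1.732051
x_6 = g(1.732051) = 1.732051
x_7 = g(1.732051) = 1.732051
x_8 = g(1.732051) = 1.732051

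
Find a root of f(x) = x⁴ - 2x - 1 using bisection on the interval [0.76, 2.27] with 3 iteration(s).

f(x) = x⁴ - 2x - 1
Initial interval: [0.76, 2.27]

Iteration 1:
  c_1 = (0.760000 + 2.270000)/2 = 1.515000
  f(c_1) = f(1.515000) = 1.238058
  f(a) × f(c) < 0, new interval: [0.760000, 1.515000]
Iteration 2:
  c_2 = (0.760000 + 1.515000)/2 = 1.137500
  f(c_2) = f(1.137500) = -1.600807
  f(a) × f(c) ≥ 0, new interval: [1.137500, 1.515000]
Iteration 3:
  c_3 = (1.137500 + 1.515000)/2 = 1.326250
  f(c_3) = f(1.326250) = -0.558633
  f(a) × f(c) ≥ 0, new interval: [1.326250, 1.515000]

After 3 iteration(s), the approximation is c_3 = 1.326250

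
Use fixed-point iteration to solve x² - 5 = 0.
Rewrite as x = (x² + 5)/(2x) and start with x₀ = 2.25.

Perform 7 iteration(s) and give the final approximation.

Equation: x² - 5 = 0
Fixed-point form: x = (x² + 5)/(2x)
x₀ = 2.25

x_1 = g(2.250000) = 2.236111
x_2 = g(2.236111) = 2.236068
x_3 = g(2.236068) = 2.236068
x_4 = g(2.236068) = 2.236068
x_5 = g(2.236068) = 2.236068
x_6 = g(2.236068) = 2.236068
x_7 = g(2.236068) = 2.236068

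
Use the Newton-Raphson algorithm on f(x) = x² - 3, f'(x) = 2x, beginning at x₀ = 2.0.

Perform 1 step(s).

f(x) = x² - 3
f'(x) = 2x
x₀ = 2.0

Newton-Raphson formula: x_{n+1} = x_n - f(x_n)/f'(x_n)

Iteration 1:
  f(2.000000) = 1.000000
  f'(2.000000) = 4.000000
  x_1 = 2.000000 - 1.000000/4.000000 = 1.750000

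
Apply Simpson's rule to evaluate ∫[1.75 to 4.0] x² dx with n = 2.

f(x) = x²
a = 1.75, b = 4.0, n = 2
h = (b - a)/n = 1.125000

Simpson's rule: (h/3)[f(x₀) + 4f(x₁) + 2f(x₂) + ... + f(xₙ)]

x_0 = 1.7500, f(x_0) = 3.062500, coefficient = 1
x_1 = 2.8750, f(x_1) = 8.265625, coefficient = 4
x_2 = 4.0000, f(x_2) = 16.000000, coefficient = 1

I ≈ (1.125000/3) × 52.125000 = 19.546875
Exact value: 19.546875
Error: 0.000000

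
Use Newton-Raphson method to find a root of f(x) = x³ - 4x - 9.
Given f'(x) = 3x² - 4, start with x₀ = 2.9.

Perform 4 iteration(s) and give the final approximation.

f(x) = x³ - 4x - 9
f'(x) = 3x² - 4
x₀ = 2.9

Newton-Raphson formula: x_{n+1} = x_n - f(x_n)/f'(x_n)

Iteration 1:
  f(2.900000) = 3.789000
  f'(2.900000) = 21.230000
  x_1 = 2.900000 - 3.789000/21.230000 = 2.721526
Iteration 2:
  f(2.721526) = 0.271435
  f'(2.721526) = 18.220114
  x_2 = 2.721526 - 0.271435/18.220114 = 2.706629
Iteration 3:
  f(2.706629) = 0.001809
  f'(2.706629) = 17.977515
  x_3 = 2.706629 - 0.001809/17.977515 = 2.706528
Iteration 4:
  f(2.706528) = 0.000000
  f'(2.706528) = 17.975881
  x_4 = 2.706528 - 0.000000/17.975881 = 2.706528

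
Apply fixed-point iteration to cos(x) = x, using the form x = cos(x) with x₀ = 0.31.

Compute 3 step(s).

Equation: cos(x) = x
Fixed-point form: x = cos(x)
x₀ = 0.31

x_1 = g(0.310000) = 0.952334
x_2 = g(0.952334) = 0.579783
x_3 = g(0.579783) = 0.836581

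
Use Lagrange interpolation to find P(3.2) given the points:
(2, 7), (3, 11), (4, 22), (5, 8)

Lagrange interpolation formula:
P(x) = Σ yᵢ × Lᵢ(x)
where Lᵢ(x) = Π_{j≠i} (x - xⱼ)/(xᵢ - xⱼ)

L_0(3.2) = (3.2 - 3)/(2 - 3) × (3.2 - 4)/(2 - 4) × (3.2 - 5)/(2 - 5) = -0.048000
L_1(3.2) = (3.2 - 2)/(3 - 2) × (3.2 - 4)/(3 - 4) × (3.2 - 5)/(3 - 5) = 0.864000
L_2(3.2) = (3.2 - 2)/(4 - 2) × (3.2 - 3)/(4 - 3) × (3.2 - 5)/(4 - 5) = 0.216000
L_3(3.2) = (3.2 - 2)/(5 - 2) × (3.2 - 3)/(5 - 3) × (3.2 - 4)/(5 - 4) = -0.032000

P(3.2) = 7×L_0(3.2) + 11×L_1(3.2) + 22×L_2(3.2) + 8×L_3(3.2)
P(3.2) = 13.664000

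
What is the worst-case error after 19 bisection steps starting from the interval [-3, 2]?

Bisection error bound: |error| ≤ (b-a)/2^n
|error| ≤ (2 - (-3))/2^19 = 5/2^19
|error| ≤ 0.0000095367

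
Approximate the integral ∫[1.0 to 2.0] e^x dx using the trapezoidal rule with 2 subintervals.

f(x) = e^x
a = 1.0, b = 2.0, n = 2
h = (b - a)/n = 0.500000

Trapezoidal rule: (h/2)[f(x₀) + 2f(x₁) + 2f(x₂) + ... + f(xₙ)]

x_0 = 1.0000, f(x_0) = 2.718282, coefficient = 1
x_1 = 1.5000, f(x_1) = 4.481689, coefficient = 2
x_2 = 2.0000, f(x_2) = 7.389056, coefficient = 1

I ≈ (0.500000/2) × 19.070716 = 4.767679
Exact value: 4.670774
Error: 0.096905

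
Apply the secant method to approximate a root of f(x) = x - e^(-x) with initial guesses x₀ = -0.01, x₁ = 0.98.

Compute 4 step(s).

f(x) = x - e^(-x)
x₀ = -0.01, x₁ = 0.98

Secant formula: x_{n+1} = x_n - f(x_n)(x_n - x_{n-1})/(f(x_n) - f(x_{n-1}))

Iteration 1:
  f(-0.010000) = -1.020050
  f(0.980000) = 0.604689
  x_2 = 0.980000 - 0.604689×(0.980000 - (-0.010000))/(0.604689 - (-1.020050))
       = 0.611546
Iteration 2:
  f(0.980000) = 0.604689
  f(0.611546) = 0.069034
  x_3 = 0.611546 - 0.069034×(0.611546 - 0.980000)/(0.069034 - 0.604689)
       = 0.564060
Iteration 3:
  f(0.611546) = 0.069034
  f(0.564060) = -0.004834
  x_4 = 0.564060 - (-0.004834)×(0.564060 - 0.611546)/(-0.004834 - 0.069034)
       = 0.567168
Iteration 4:
  f(0.564060) = -0.004834
  f(0.567168) = 0.000039
  x_5 = 0.567168 - 0.000039×(0.567168 - 0.564060)/(0.000039 - (-0.004834))
       = 0.567143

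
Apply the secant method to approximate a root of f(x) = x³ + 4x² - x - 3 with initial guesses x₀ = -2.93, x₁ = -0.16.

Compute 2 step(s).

f(x) = x³ + 4x² - x - 3
x₀ = -2.93, x₁ = -0.16

Secant formula: x_{n+1} = x_n - f(x_n)(x_n - x_{n-1})/(f(x_n) - f(x_{n-1}))

Iteration 1:
  f(-2.930000) = 9.115843
  f(-0.160000) = -2.741696
  x_2 = -0.160000 - (-2.741696)×(-0.160000 - (-2.930000))/(-2.741696 - 9.115843)
       = -0.800478
Iteration 2:
  f(-0.160000) = -2.741696
  f(-0.800478) = -0.149378
  x_3 = -0.800478 - (-0.149378)×(-0.800478 - (-0.160000))/(-0.149378 - (-2.741696))
       = -0.837385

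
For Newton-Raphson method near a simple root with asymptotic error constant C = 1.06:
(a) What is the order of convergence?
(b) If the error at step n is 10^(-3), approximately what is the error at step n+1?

(a) Newton-Raphson has quadratic (order 2) convergence near simple roots.
    This means |e_{n+1}| ≈ C|e_n|².

(b) With |e_n| = 10^(-3) and C = 1.06:
    |e_{n+1}| ≈ 1.06 × (10^(-3))² = 1.06 × 10^(-6)

(a) 2 (quadratic); (b) |e_{n+1}| ≈ 1.060e-06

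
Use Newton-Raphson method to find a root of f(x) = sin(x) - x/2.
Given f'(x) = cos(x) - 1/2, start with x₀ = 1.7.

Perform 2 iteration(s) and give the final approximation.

f(x) = sin(x) - x/2
f'(x) = cos(x) - 1/2
x₀ = 1.7

Newton-Raphson formula: x_{n+1} = x_n - f(x_n)/f'(x_n)

Iteration 1:
  f(1.700000) = 0.141665
  f'(1.700000) = -0.628844
  x_1 = 1.700000 - 0.141665/(-0.628844) = 1.925278
Iteration 2:
  f(1.925278) = -0.024812
  f'(1.925278) = -0.847104
  x_2 = 1.925278 - (-0.024812)/(-0.847104) = 1.895987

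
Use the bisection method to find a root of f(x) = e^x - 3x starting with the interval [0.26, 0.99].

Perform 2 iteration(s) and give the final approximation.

f(x) = e^x - 3x
Initial interval: [0.26, 0.99]

Iteration 1:
  c_1 = (0.260000 + 0.990000)/2 = 0.625000
  f(c_1) = f(0.625000) = -0.006754
  f(a) × f(c) < 0, new interval: [0.260000, 0.625000]
Iteration 2:
  c_2 = (0.260000 + 0.625000)/2 = 0.442500
  f(c_2) = f(0.442500) = 0.229094
  f(a) × f(c) ≥ 0, new interval: [0.442500, 0.625000]

After 2 iteration(s), the approximation is c_2 = 0.442500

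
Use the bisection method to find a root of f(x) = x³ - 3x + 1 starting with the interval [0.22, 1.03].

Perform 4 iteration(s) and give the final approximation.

f(x) = x³ - 3x + 1
Initial interval: [0.22, 1.03]

Iteration 1:
  c_1 = (0.220000 + 1.030000)/2 = 0.625000
  f(c_1) = f(0.625000) = -0.630859
  f(a) × f(c) < 0, new interval: [0.220000, 0.625000]
Iteration 2:
  c_2 = (0.220000 + 0.625000)/2 = 0.422500
  f(c_2) = f(0.422500) = -0.192081
  f(a) × f(c) < 0, new interval: [0.220000, 0.422500]
Iteration 3:
  c_3 = (0.220000 + 0.422500)/2 = 0.321250
  f(c_3) = f(0.321250) = 0.069404
  f(a) × f(c) ≥ 0, new interval: [0.321250, 0.422500]
Iteration 4:
  c_4 = (0.321250 + 0.422500)/2 = 0.371875
  f(c_4) = f(0.371875) = -0.064198
  f(a) × f(c) < 0, new interval: [0.321250, 0.371875]

After 4 iteration(s), the approximation is c_4 = 0.371875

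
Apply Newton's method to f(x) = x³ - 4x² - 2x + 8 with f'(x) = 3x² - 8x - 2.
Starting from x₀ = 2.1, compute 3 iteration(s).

f(x) = x³ - 4x² - 2x + 8
f'(x) = 3x² - 8x - 2
x₀ = 2.1

Newton-Raphson formula: x_{n+1} = x_n - f(x_n)/f'(x_n)

Iteration 1:
  f(2.100000) = -4.579000
  f'(2.100000) = -5.570000
  x_1 = 2.100000 - (-4.579000)/(-5.570000) = 1.277917
Iteration 2:
  f(1.277917) = 0.998806
  f'(1.277917) = -7.324121
  x_2 = 1.277917 - 0.998806/(-7.324121) = 1.414290
Iteration 3:
  f(1.414290) = -0.000556
  f'(1.414290) = -7.313672
  x_3 = 1.414290 - (-0.000556)/(-7.313672) = 1.414214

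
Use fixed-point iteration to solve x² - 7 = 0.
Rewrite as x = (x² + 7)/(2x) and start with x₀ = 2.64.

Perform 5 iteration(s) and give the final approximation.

Equation: x² - 7 = 0
Fixed-point form: x = (x² + 7)/(2x)
x₀ = 2.64

x_1 = g(2.640000) = 2.645758
x_2 = g(2.645758) = 2.645751
x_3 = g(2.645751) = 2.645751
x_4 = g(2.645751) = 2.645751
x_5 = g(2.645751) = 2.645751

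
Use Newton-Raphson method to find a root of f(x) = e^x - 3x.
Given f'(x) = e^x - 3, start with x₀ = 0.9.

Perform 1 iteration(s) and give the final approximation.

f(x) = e^x - 3x
f'(x) = e^x - 3
x₀ = 0.9

Newton-Raphson formula: x_{n+1} = x_n - f(x_n)/f'(x_n)

Iteration 1:
  f(0.900000) = -0.240397
  f'(0.900000) = -0.540397
  x_1 = 0.900000 - (-0.240397)/(-0.540397) = 0.455148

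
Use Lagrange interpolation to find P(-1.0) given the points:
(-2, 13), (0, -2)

Lagrange interpolation formula:
P(x) = Σ yᵢ × Lᵢ(x)
where Lᵢ(x) = Π_{j≠i} (x - xⱼ)/(xᵢ - xⱼ)

L_0(-1.0) = (-1.0 - 0)/(-2 - 0) = 0.500000
L_1(-1.0) = (-1.0 - (-2))/(0 - (-2)) = 0.500000

P(-1.0) = 13×L_0(-1.0) + (-2)×L_1(-1.0)
P(-1.0) = 5.500000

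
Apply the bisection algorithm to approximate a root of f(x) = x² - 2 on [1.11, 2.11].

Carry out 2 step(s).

f(x) = x² - 2
Initial interval: [1.11, 2.11]

Iteration 1:
  c_1 = (1.110000 + 2.110000)/2 = 1.610000
  f(c_1) = f(1.610000) = 0.592100
  f(a) × f(c) < 0, new interval: [1.110000, 1.610000]
Iteration 2:
  c_2 = (1.110000 + 1.610000)/2 = 1.360000
  f(c_2) = f(1.360000) = -0.150400
  f(a) × f(c) ≥ 0, new interval: [1.360000, 1.610000]

After 2 iteration(s), the approximation is c_2 = 1.360000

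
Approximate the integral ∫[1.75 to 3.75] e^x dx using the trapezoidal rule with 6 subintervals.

f(x) = e^x
a = 1.75, b = 3.75, n = 6
h = (b - a)/n = 0.333333

Trapezoidal rule: (h/2)[f(x₀) + 2f(x₁) + 2f(x₂) + ... + f(xₙ)]

x_0 = 1.7500, f(x_0) = 5.754603, coefficient = 1
x_1 = 2.0833, f(x_1) = 8.031195, coefficient = 2
x_2 = 2.4167, f(x_2) = 11.208436, coefficient = 2
x_3 = 2.7500, f(x_3) = 15.642632, coefficient = 2
x_4 = 3.0833, f(x_4) = 21.831051, coefficient = 2
x_5 = 3.4167, f(x_5) = 30.467687, coefficient = 2
x_6 = 3.7500, f(x_6) = 42.521082, coefficient = 1

I ≈ (0.333333/2) × 222.637686 = 37.106281
Exact value: 36.766479
Error: 0.339802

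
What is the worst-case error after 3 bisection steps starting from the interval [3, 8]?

Bisection error bound: |error| ≤ (b-a)/2^n
|error| ≤ (8 - 3)/2^3 = 5/2^3
|error| ≤ 0.6250000000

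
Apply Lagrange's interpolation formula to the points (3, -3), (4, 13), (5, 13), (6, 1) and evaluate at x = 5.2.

Lagrange interpolation formula:
P(x) = Σ yᵢ × Lᵢ(x)
where Lᵢ(x) = Π_{j≠i} (x - xⱼ)/(xᵢ - xⱼ)

L_0(5.2) = (5.2 - 4)/(3 - 4) × (5.2 - 5)/(3 - 5) × (5.2 - 6)/(3 - 6) = 0.032000
L_1(5.2) = (5.2 - 3)/(4 - 3) × (5.2 - 5)/(4 - 5) × (5.2 - 6)/(4 - 6) = -0.176000
L_2(5.2) = (5.2 - 3)/(5 - 3) × (5.2 - 4)/(5 - 4) × (5.2 - 6)/(5 - 6) = 1.056000
L_3(5.2) = (5.2 - 3)/(6 - 3) × (5.2 - 4)/(6 - 4) × (5.2 - 5)/(6 - 5) = 0.088000

P(5.2) = (-3)×L_0(5.2) + 13×L_1(5.2) + 13×L_2(5.2) + 1×L_3(5.2)
P(5.2) = 11.432000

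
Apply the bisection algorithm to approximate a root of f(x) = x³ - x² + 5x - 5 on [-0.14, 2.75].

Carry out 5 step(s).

f(x) = x³ - x² + 5x - 5
Initial interval: [-0.14, 2.75]

Iteration 1:
  c_1 = (-0.140000 + 2.750000)/2 = 1.305000
  f(c_1) = f(1.305000) = 2.044423
  f(a) × f(c) < 0, new interval: [-0.140000, 1.305000]
Iteration 2:
  c_2 = (-0.140000 + 1.305000)/2 = 0.582500
  f(c_2) = f(0.582500) = -2.229160
  f(a) × f(c) ≥ 0, new interval: [0.582500, 1.305000]
Iteration 3:
  c_3 = (0.582500 + 1.305000)/2 = 0.943750
  f(c_3) = f(0.943750) = -0.331350
  f(a) × f(c) ≥ 0, new interval: [0.943750, 1.305000]
Iteration 4:
  c_4 = (0.943750 + 1.305000)/2 = 1.124375
  f(c_4) = f(1.124375) = 0.779112
  f(a) × f(c) < 0, new interval: [0.943750, 1.124375]
Iteration 5:
  c_5 = (0.943750 + 1.124375)/2 = 1.034062
  f(c_5) = f(1.034062) = 0.206735
  f(a) × f(c) < 0, new interval: [0.943750, 1.034062]

After 5 iteration(s), the approximation is c_5 = 1.034062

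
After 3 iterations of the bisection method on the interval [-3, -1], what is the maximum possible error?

Bisection error bound: |error| ≤ (b-a)/2^n
|error| ≤ (-1 - (-3))/2^3 = 2/2^3
|error| ≤ 0.2500000000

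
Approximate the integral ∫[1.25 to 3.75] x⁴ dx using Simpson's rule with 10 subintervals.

f(x) = x⁴
a = 1.25, b = 3.75, n = 10
h = (b - a)/n = 0.250000

Simpson's rule: (h/3)[f(x₀) + 4f(x₁) + 2f(x₂) + ... + f(xₙ)]

x_0 = 1.2500, f(x_0) = 2.441406, coefficient = 1
x_1 = 1.5000, f(x_1) = 5.062500, coefficient = 4
x_2 = 1.7500, f(x_2) = 9.378906, coefficient = 2
x_3 = 2.0000, f(x_3) = 16.000000, coefficient = 4
x_4 = 2.2500, f(x_4) = 25.628906, coefficient = 2
x_5 = 2.5000, f(x_5) = 39.062500, coefficient = 4
x_6 = 2.7500, f(x_6) = 57.191406, coefficient = 2
x_7 = 3.0000, f(x_7) = 81.000000, coefficient = 4
x_8 = 3.2500, f(x_8) = 111.566406, coefficient = 2
x_9 = 3.5000, f(x_9) = 150.062500, coefficient = 4
x_10 = 3.7500, f(x_10) = 197.753906, coefficient = 1

I ≈ (0.250000/3) × 1772.476562 = 147.706380
Exact value: 147.705078
Error: 0.001302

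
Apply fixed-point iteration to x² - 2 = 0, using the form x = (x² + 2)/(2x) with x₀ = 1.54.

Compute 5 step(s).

Equation: x² - 2 = 0
Fixed-point form: x = (x² + 2)/(2x)
x₀ = 1.54

x_1 = g(1.540000) = 1.419351
x_2 = g(1.419351) = 1.414223
x_3 = g(1.414223) = 1.414214
x_4 = g(1.414214) = 1.414214
x_5 = g(1.414214) = 1.414214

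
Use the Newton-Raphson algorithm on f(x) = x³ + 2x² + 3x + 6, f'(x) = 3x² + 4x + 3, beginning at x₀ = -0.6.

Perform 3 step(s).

f(x) = x³ + 2x² + 3x + 6
f'(x) = 3x² + 4x + 3
x₀ = -0.6

Newton-Raphson formula: x_{n+1} = x_n - f(x_n)/f'(x_n)

Iteration 1:
  f(-0.600000) = 4.704000
  f'(-0.600000) = 1.680000
  x_1 = -0.600000 - 4.704000/1.680000 = -3.400000
Iteration 2:
  f(-3.400000) = -20.384000
  f'(-3.400000) = 24.080000
  x_2 = -3.400000 - (-20.384000)/24.080000 = -2.553488
Iteration 3:
  f(-2.553488) = -5.269377
  f'(-2.553488) = 12.346955
  x_3 = -2.553488 - (-5.269377)/12.346955 = -2.126713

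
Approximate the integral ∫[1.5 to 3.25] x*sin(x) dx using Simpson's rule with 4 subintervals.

f(x) = x*sin(x)
a = 1.5, b = 3.25, n = 4
h = (b - a)/n = 0.437500

Simpson's rule: (h/3)[f(x₀) + 4f(x₁) + 2f(x₂) + ... + f(xₙ)]

x_0 = 1.5000, f(x_0) = 1.496242, coefficient = 1
x_1 = 1.9375, f(x_1) = 1.808684, coefficient = 4
x_2 = 2.3750, f(x_2) = 1.647502, coefficient = 2
x_3 = 2.8125, f(x_3) = 0.908956, coefficient = 4
x_4 = 3.2500, f(x_4) = -0.351634, coefficient = 1

I ≈ (0.437500/3) × 15.310174 = 2.232734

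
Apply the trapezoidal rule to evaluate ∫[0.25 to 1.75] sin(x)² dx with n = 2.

f(x) = sin(x)²
a = 0.25, b = 1.75, n = 2
h = (b - a)/n = 0.750000

Trapezoidal rule: (h/2)[f(x₀) + 2f(x₁) + 2f(x₂) + ... + f(xₙ)]

x_0 = 0.2500, f(x_0) = 0.061209, coefficient = 1
x_1 = 1.0000, f(x_1) = 0.708073, coefficient = 2
x_2 = 1.7500, f(x_2) = 0.968228, coefficient = 1

I ≈ (0.750000/2) × 2.445584 = 0.917094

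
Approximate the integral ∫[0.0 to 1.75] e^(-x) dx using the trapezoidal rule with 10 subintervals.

f(x) = e^(-x)
a = 0.0, b = 1.75, n = 10
h = (b - a)/n = 0.175000

Trapezoidal rule: (h/2)[f(x₀) + 2f(x₁) + 2f(x₂) + ... + f(xₙ)]

x_0 = 0.0000, f(x_0) = 1.000000, coefficient = 1
x_1 = 0.1750, f(x_1) = 0.839457, coefficient = 2
x_2 = 0.3500, f(x_2) = 0.704688, coefficient = 2
x_3 = 0.5250, f(x_3) = 0.591555, coefficient = 2
x_4 = 0.7000, f(x_4) = 0.496585, coefficient = 2
x_5 = 0.8750, f(x_5) = 0.416862, coefficient = 2
x_6 = 1.0500, f(x_6) = 0.349938, coefficient = 2
x_7 = 1.2250, f(x_7) = 0.293758, coefficient = 2
x_8 = 1.4000, f(x_8) = 0.246597, coefficient = 2
x_9 = 1.5750, f(x_9) = 0.207008, coefficient = 2
x_10 = 1.7500, f(x_10) = 0.173774, coefficient = 1

I ≈ (0.175000/2) × 9.466669 = 0.828334
Exact value: 0.826226
Error: 0.002108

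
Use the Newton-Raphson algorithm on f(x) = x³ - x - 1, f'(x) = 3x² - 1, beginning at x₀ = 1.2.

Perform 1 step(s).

f(x) = x³ - x - 1
f'(x) = 3x² - 1
x₀ = 1.2

Newton-Raphson formula: x_{n+1} = x_n - f(x_n)/f'(x_n)

Iteration 1:
  f(1.200000) = -0.472000
  f'(1.200000) = 3.320000
  x_1 = 1.200000 - (-0.472000)/3.320000 = 1.342169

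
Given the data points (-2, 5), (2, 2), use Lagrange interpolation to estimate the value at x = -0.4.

Lagrange interpolation formula:
P(x) = Σ yᵢ × Lᵢ(x)
where Lᵢ(x) = Π_{j≠i} (x - xⱼ)/(xᵢ - xⱼ)

L_0(-0.4) = (-0.4 - 2)/(-2 - 2) = 0.600000
L_1(-0.4) = (-0.4 - (-2))/(2 - (-2)) = 0.400000

P(-0.4) = 5×L_0(-0.4) + 2×L_1(-0.4)
P(-0.4) = 3.800000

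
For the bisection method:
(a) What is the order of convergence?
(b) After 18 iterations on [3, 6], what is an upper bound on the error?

(a) Bisection has linear (order 1) convergence; the error is halved each step.

(b) Error bound = (b-a)/2^n = (6 - 3)/2^{18}
    = 3/2^{18}

(a) 1 (linear); (b) error ≤ 1.14e-05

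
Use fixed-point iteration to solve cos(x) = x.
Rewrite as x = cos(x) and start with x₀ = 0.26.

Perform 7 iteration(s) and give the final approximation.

Equation: cos(x) = x
Fixed-point form: x = cos(x)
x₀ = 0.26

x_1 = g(0.260000) = 0.966390
x_2 = g(0.966390) = 0.568274
x_3 = g(0.568274) = 0.842831
x_4 = g(0.842831) = 0.665352
x_5 = g(0.665352) = 0.786700
x_6 = g(0.786700) = 0.706186
x_7 = g(0.706186) = 0.760843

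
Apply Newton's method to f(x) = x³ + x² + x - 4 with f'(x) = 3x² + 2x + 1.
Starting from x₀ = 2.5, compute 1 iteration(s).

f(x) = x³ + x² + x - 4
f'(x) = 3x² + 2x + 1
x₀ = 2.5

Newton-Raphson formula: x_{n+1} = x_n - f(x_n)/f'(x_n)

Iteration 1:
  f(2.500000) = 20.375000
  f'(2.500000) = 24.750000
  x_1 = 2.500000 - 20.375000/24.750000 = 1.676768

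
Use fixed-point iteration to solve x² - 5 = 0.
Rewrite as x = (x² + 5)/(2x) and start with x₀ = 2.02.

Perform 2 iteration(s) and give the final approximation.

Equation: x² - 5 = 0
Fixed-point form: x = (x² + 5)/(2x)
x₀ = 2.02

x_1 = g(2.020000) = 2.247624
x_2 = g(2.247624) = 2.236098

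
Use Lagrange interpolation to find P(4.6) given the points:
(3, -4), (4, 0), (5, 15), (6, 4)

Lagrange interpolation formula:
P(x) = Σ yᵢ × Lᵢ(x)
where Lᵢ(x) = Π_{j≠i} (x - xⱼ)/(xᵢ - xⱼ)

L_0(4.6) = (4.6 - 4)/(3 - 4) × (4.6 - 5)/(3 - 5) × (4.6 - 6)/(3 - 6) = -0.056000
L_1(4.6) = (4.6 - 3)/(4 - 3) × (4.6 - 5)/(4 - 5) × (4.6 - 6)/(4 - 6) = 0.448000
L_2(4.6) = (4.6 - 3)/(5 - 3) × (4.6 - 4)/(5 - 4) × (4.6 - 6)/(5 - 6) = 0.672000
L_3(4.6) = (4.6 - 3)/(6 - 3) × (4.6 - 4)/(6 - 4) × (4.6 - 5)/(6 - 5) = -0.064000

P(4.6) = (-4)×L_0(4.6) + 0×L_1(4.6) + 15×L_2(4.6) + 4×L_3(4.6)
P(4.6) = 10.048000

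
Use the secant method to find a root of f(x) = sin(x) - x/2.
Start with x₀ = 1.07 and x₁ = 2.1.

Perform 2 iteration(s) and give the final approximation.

f(x) = sin(x) - x/2
x₀ = 1.07, x₁ = 2.1

Secant formula: x_{n+1} = x_n - f(x_n)(x_n - x_{n-1})/(f(x_n) - f(x_{n-1}))

Iteration 1:
  f(1.070000) = 0.342201
  f(2.100000) = -0.186791
  x_2 = 2.100000 - (-0.186791)×(2.100000 - 1.070000)/(-0.186791 - 0.342201)
       = 1.736299
Iteration 2:
  f(2.100000) = -0.186791
  f(1.736299) = 0.118186
  x_3 = 1.736299 - 0.118186×(1.736299 - 2.100000)/(0.118186 - (-0.186791))
       = 1.877242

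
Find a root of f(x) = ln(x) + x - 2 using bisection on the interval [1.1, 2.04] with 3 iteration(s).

f(x) = ln(x) + x - 2
Initial interval: [1.1, 2.04]

Iteration 1:
  c_1 = (1.100000 + 2.040000)/2 = 1.570000
  f(c_1) = f(1.570000) = 0.021076
  f(a) × f(c) < 0, new interval: [1.100000, 1.570000]
Iteration 2:
  c_2 = (1.100000 + 1.570000)/2 = 1.335000
  f(c_2) = f(1.335000) = -0.376069
  f(a) × f(c) ≥ 0, new interval: [1.335000, 1.570000]
Iteration 3:
  c_3 = (1.335000 + 1.570000)/2 = 1.452500
  f(c_3) = f(1.452500) = -0.174214
  f(a) × f(c) ≥ 0, new interval: [1.452500, 1.570000]

After 3 iteration(s), the approximation is c_3 = 1.452500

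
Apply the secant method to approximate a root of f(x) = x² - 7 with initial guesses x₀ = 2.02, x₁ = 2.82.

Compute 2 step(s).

f(x) = x² - 7
x₀ = 2.02, x₁ = 2.82

Secant formula: x_{n+1} = x_n - f(x_n)(x_n - x_{n-1})/(f(x_n) - f(x_{n-1}))

Iteration 1:
  f(2.020000) = -2.919600
  f(2.820000) = 0.952400
  x_2 = 2.820000 - 0.952400×(2.820000 - 2.020000)/(0.952400 - (-2.919600))
       = 2.623223
Iteration 2:
  f(2.820000) = 0.952400
  f(2.623223) = -0.118700
  x_3 = 2.623223 - (-0.118700)×(2.623223 - 2.820000)/(-0.118700 - 0.952400)
       = 2.645030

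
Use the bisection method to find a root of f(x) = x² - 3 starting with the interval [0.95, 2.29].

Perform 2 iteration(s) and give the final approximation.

f(x) = x² - 3
Initial interval: [0.95, 2.29]

Iteration 1:
  c_1 = (0.950000 + 2.290000)/2 = 1.620000
  f(c_1) = f(1.620000) = -0.375600
  f(a) × f(c) ≥ 0, new interval: [1.620000, 2.290000]
Iteration 2:
  c_2 = (1.620000 + 2.290000)/2 = 1.955000
  f(c_2) = f(1.955000) = 0.822025
  f(a) × f(c) < 0, new interval: [1.620000, 1.955000]

After 2 iteration(s), the approximation is c_2 = 1.955000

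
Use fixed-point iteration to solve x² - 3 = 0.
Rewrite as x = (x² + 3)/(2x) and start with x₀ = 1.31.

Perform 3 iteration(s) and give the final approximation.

Equation: x² - 3 = 0
Fixed-point form: x = (x² + 3)/(2x)
x₀ = 1.31

x_1 = g(1.310000) = 1.800038
x_2 = g(1.800038) = 1.733335
x_3 = g(1.733335) = 1.732051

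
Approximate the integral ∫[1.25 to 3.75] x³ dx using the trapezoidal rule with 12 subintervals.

f(x) = x³
a = 1.25, b = 3.75, n = 12
h = (b - a)/n = 0.208333

Trapezoidal rule: (h/2)[f(x₀) + 2f(x₁) + 2f(x₂) + ... + f(xₙ)]

x_0 = 1.2500, f(x_0) = 1.953125, coefficient = 1
x_1 = 1.4583, f(x_1) = 3.101490, coefficient = 2
x_2 = 1.6667, f(x_2) = 4.629630, coefficient = 2
x_3 = 1.8750, f(x_3) = 6.591797, coefficient = 2
x_4 = 2.0833, f(x_4) = 9.042245, coefficient = 2
x_5 = 2.2917, f(x_5) = 12.035229, coefficient = 2
x_6 = 2.5000, f(x_6) = 15.625000, coefficient = 2
x_7 = 2.7083, f(x_7) = 19.865813, coefficient = 2
x_8 = 2.9167, f(x_8) = 24.811921, coefficient = 2
x_9 = 3.1250, f(x_9) = 30.517578, coefficient = 2
x_10 = 3.3333, f(x_10) = 37.037037, coefficient = 2
x_11 = 3.5417, f(x_11) = 44.424552, coefficient = 2
x_12 = 3.7500, f(x_12) = 52.734375, coefficient = 1

I ≈ (0.208333/2) × 470.052083 = 48.963759
Exact value: 48.828125
Error: 0.135634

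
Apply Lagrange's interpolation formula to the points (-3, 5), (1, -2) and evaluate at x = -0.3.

Lagrange interpolation formula:
P(x) = Σ yᵢ × Lᵢ(x)
where Lᵢ(x) = Π_{j≠i} (x - xⱼ)/(xᵢ - xⱼ)

L_0(-0.3) = (-0.3 - 1)/(-3 - 1) = 0.325000
L_1(-0.3) = (-0.3 - (-3))/(1 - (-3)) = 0.675000

P(-0.3) = 5×L_0(-0.3) + (-2)×L_1(-0.3)
P(-0.3) = 0.275000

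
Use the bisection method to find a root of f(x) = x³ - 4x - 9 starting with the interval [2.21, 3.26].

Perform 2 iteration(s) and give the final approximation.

f(x) = x³ - 4x - 9
Initial interval: [2.21, 3.26]

Iteration 1:
  c_1 = (2.210000 + 3.260000)/2 = 2.735000
  f(c_1) = f(2.735000) = 0.518415
  f(a) × f(c) < 0, new interval: [2.210000, 2.735000]
Iteration 2:
  c_2 = (2.210000 + 2.735000)/2 = 2.472500
  f(c_2) = f(2.472500) = -3.774974
  f(a) × f(c) ≥ 0, new interval: [2.472500, 2.735000]

After 2 iteration(s), the approximation is c_2 = 2.472500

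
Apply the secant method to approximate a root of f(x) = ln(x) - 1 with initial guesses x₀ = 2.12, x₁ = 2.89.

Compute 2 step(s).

f(x) = ln(x) - 1
x₀ = 2.12, x₁ = 2.89

Secant formula: x_{n+1} = x_n - f(x_n)(x_n - x_{n-1})/(f(x_n) - f(x_{n-1}))

Iteration 1:
  f(2.120000) = -0.248584
  f(2.890000) = 0.061257
  x_2 = 2.890000 - 0.061257×(2.890000 - 2.120000)/(0.061257 - (-0.248584))
       = 2.737768
Iteration 2:
  f(2.890000) = 0.061257
  f(2.737768) = 0.007143
  x_3 = 2.737768 - 0.007143×(2.737768 - 2.890000)/(0.007143 - 0.061257)
       = 2.717673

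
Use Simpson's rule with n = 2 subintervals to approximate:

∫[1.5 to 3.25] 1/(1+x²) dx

f(x) = 1/(1+x²)
a = 1.5, b = 3.25, n = 2
h = (b - a)/n = 0.875000

Simpson's rule: (h/3)[f(x₀) + 4f(x₁) + 2f(x₂) + ... + f(xₙ)]

x_0 = 1.5000, f(x_0) = 0.307692, coefficient = 1
x_1 = 2.3750, f(x_1) = 0.150588, coefficient = 4
x_2 = 3.2500, f(x_2) = 0.086486, coefficient = 1

I ≈ (0.875000/3) × 0.996532 = 0.290655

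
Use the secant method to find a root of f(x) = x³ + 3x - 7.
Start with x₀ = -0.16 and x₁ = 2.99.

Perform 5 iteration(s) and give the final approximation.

f(x) = x³ + 3x - 7
x₀ = -0.16, x₁ = 2.99

Secant formula: x_{n+1} = x_n - f(x_n)(x_n - x_{n-1})/(f(x_n) - f(x_{n-1}))

Iteration 1:
  f(-0.160000) = -7.484096
  f(2.990000) = 28.700899
  x_2 = 2.990000 - 28.700899×(2.990000 - (-0.160000))/(28.700899 - (-7.484096))
       = 0.491510
Iteration 2:
  f(2.990000) = 28.700899
  f(0.491510) = -5.406728
  x_3 = 0.491510 - (-5.406728)×(0.491510 - 2.990000)/(-5.406728 - 28.700899)
       = 0.887570
Iteration 3:
  f(0.491510) = -5.406728
  f(0.887570) = -3.638079
  x_4 = 0.887570 - (-3.638079)×(0.887570 - 0.491510)/(-3.638079 - (-5.406728))
       = 1.702258
Iteration 4:
  f(0.887570) = -3.638079
  f(1.702258) = 3.039372
  x_5 = 1.702258 - 3.039372×(1.702258 - 0.887570)/(3.039372 - (-3.638079))
       = 1.331437
Iteration 5:
  f(1.702258) = 3.039372
  f(1.331437) = -0.645421
  x_6 = 1.331437 - (-0.645421)×(1.331437 - 1.702258)/(-0.645421 - 3.039372)
       = 1.396389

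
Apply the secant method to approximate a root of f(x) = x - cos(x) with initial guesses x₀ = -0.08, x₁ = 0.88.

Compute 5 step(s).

f(x) = x - cos(x)
x₀ = -0.08, x₁ = 0.88

Secant formula: x_{n+1} = x_n - f(x_n)(x_n - x_{n-1})/(f(x_n) - f(x_{n-1}))

Iteration 1:
  f(-0.080000) = -1.076802
  f(0.880000) = 0.242849
  x_2 = 0.880000 - 0.242849×(0.880000 - (-0.080000))/(0.242849 - (-1.076802))
       = 0.703336
Iteration 2:
  f(0.880000) = 0.242849
  f(0.703336) = -0.059353
  x_3 = 0.703336 - (-0.059353)×(0.703336 - 0.880000)/(-0.059353 - 0.242849)
       = 0.738033
Iteration 3:
  f(0.703336) = -0.059353
  f(0.738033) = -0.001760
  x_4 = 0.738033 - (-0.001760)×(0.738033 - 0.703336)/(-0.001760 - (-0.059353))
       = 0.739094
Iteration 4:
  f(0.738033) = -0.001760
  f(0.739094) = 0.000014
  x_5 = 0.739094 - 0.000014×(0.739094 - 0.738033)/(0.000014 - (-0.001760))
       = 0.739085
Iteration 5:
  f(0.739094) = 0.000014
  f(0.739085) = 0.000000
  x_6 = 0.739085 - 0.000000×(0.739085 - 0.739094)/(0.000000 - 0.000014)
       = 0.739085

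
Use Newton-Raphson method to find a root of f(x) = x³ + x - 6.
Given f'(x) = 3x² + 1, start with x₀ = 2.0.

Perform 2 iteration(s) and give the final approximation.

f(x) = x³ + x - 6
f'(x) = 3x² + 1
x₀ = 2.0

Newton-Raphson formula: x_{n+1} = x_n - f(x_n)/f'(x_n)

Iteration 1:
  f(2.000000) = 4.000000
  f'(2.000000) = 13.000000
  x_1 = 2.000000 - 4.000000/13.000000 = 1.692308
Iteration 2:
  f(1.692308) = 0.538917
  f'(1.692308) = 9.591716
  x_2 = 1.692308 - 0.538917/9.591716 = 1.636122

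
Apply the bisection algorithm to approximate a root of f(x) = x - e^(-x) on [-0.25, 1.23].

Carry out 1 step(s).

f(x) = x - e^(-x)
Initial interval: [-0.25, 1.23]

Iteration 1:
  c_1 = (-0.250000 + 1.230000)/2 = 0.490000
  f(c_1) = f(0.490000) = -0.122626
  f(a) × f(c) ≥ 0, new interval: [0.490000, 1.230000]

After 1 iteration(s), the approximation is c_1 = 0.490000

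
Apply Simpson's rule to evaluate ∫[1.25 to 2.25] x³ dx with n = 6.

f(x) = x³
a = 1.25, b = 2.25, n = 6
h = (b - a)/n = 0.166667

Simpson's rule: (h/3)[f(x₀) + 4f(x₁) + 2f(x₂) + ... + f(xₙ)]

x_0 = 1.2500, f(x_0) = 1.953125, coefficient = 1
x_1 = 1.4167, f(x_1) = 2.843171, coefficient = 4
x_2 = 1.5833, f(x_2) = 3.969329, coefficient = 2
x_3 = 1.7500, f(x_3) = 5.359375, coefficient = 4
x_4 = 1.9167, f(x_4) = 7.041088, coefficient = 2
x_5 = 2.0833, f(x_5) = 9.042245, coefficient = 4
x_6 = 2.2500, f(x_6) = 11.390625, coefficient = 1

I ≈ (0.166667/3) × 104.343750 = 5.796875
Exact value: 5.796875
Error: 0.000000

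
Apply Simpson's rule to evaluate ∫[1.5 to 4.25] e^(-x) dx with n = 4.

f(x) = e^(-x)
a = 1.5, b = 4.25, n = 4
h = (b - a)/n = 0.687500

Simpson's rule: (h/3)[f(x₀) + 4f(x₁) + 2f(x₂) + ... + f(xₙ)]

x_0 = 1.5000, f(x_0) = 0.223130, coefficient = 1
x_1 = 2.1875, f(x_1) = 0.112197, coefficient = 4
x_2 = 2.8750, f(x_2) = 0.056416, coefficient = 2
x_3 = 3.5625, f(x_3) = 0.028368, coefficient = 4
x_4 = 4.2500, f(x_4) = 0.014264, coefficient = 1

I ≈ (0.687500/3) × 0.912486 = 0.209111
Exact value: 0.208866
Error: 0.000245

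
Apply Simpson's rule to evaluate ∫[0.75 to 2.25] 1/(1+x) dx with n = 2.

f(x) = 1/(1+x)
a = 0.75, b = 2.25, n = 2
h = (b - a)/n = 0.750000

Simpson's rule: (h/3)[f(x₀) + 4f(x₁) + 2f(x₂) + ... + f(xₙ)]

x_0 = 0.7500, f(x_0) = 0.571429, coefficient = 1
x_1 = 1.5000, f(x_1) = 0.400000, coefficient = 4
x_2 = 2.2500, f(x_2) = 0.307692, coefficient = 1

I ≈ (0.750000/3) × 2.479121 = 0.619780
Exact value: 0.619039
Error: 0.000741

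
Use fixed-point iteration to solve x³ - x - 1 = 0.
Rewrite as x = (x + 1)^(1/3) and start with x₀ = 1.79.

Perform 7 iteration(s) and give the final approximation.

Equation: x³ - x - 1 = 0
Fixed-point form: x = (x + 1)^(1/3)
x₀ = 1.79

x_1 = g(1.790000) = 1.407780
x_2 = g(1.407780) = 1.340311
x_3 = g(1.340311) = 1.327673
x_4 = g(1.327673) = 1.325279
x_5 = g(1.325279) = 1.324825
x_6 = g(1.324825) = 1.324738
x_7 = g(1.324738) = 1.324722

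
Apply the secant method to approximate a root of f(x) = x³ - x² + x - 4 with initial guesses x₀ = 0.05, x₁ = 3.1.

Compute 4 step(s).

f(x) = x³ - x² + x - 4
x₀ = 0.05, x₁ = 3.1

Secant formula: x_{n+1} = x_n - f(x_n)(x_n - x_{n-1})/(f(x_n) - f(x_{n-1}))

Iteration 1:
  f(0.050000) = -3.952375
  f(3.100000) = 19.281000
  x_2 = 3.100000 - 19.281000×(3.100000 - 0.050000)/(19.281000 - (-3.952375))
       = 0.568855
Iteration 2:
  f(3.100000) = 19.281000
  f(0.568855) = -3.570662
  x_3 = 0.568855 - (-3.570662)×(0.568855 - 3.100000)/(-3.570662 - 19.281000)
       = 0.964356
Iteration 3:
  f(0.568855) = -3.570662
  f(0.964356) = -3.068792
  x_4 = 0.964356 - (-3.068792)×(0.964356 - 0.568855)/(-3.068792 - (-3.570662))
       = 3.382735
Iteration 4:
  f(0.964356) = -3.068792
  f(3.382735) = 26.648129
  x_5 = 3.382735 - 26.648129×(3.382735 - 0.964356)/(26.648129 - (-3.068792))
       = 1.214096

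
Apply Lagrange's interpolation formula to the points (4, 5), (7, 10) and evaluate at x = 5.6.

Lagrange interpolation formula:
P(x) = Σ yᵢ × Lᵢ(x)
where Lᵢ(x) = Π_{j≠i} (x - xⱼ)/(xᵢ - xⱼ)

L_0(5.6) = (5.6 - 7)/(4 - 7) = 0.466667
L_1(5.6) = (5.6 - 4)/(7 - 4) = 0.533333

P(5.6) = 5×L_0(5.6) + 10×L_1(5.6)
P(5.6) = 7.666667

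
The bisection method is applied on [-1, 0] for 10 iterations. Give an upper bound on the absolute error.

Bisection error bound: |error| ≤ (b-a)/2^n
|error| ≤ (0 - (-1))/2^10 = 1/2^10
|error| ≤ 0.0009765625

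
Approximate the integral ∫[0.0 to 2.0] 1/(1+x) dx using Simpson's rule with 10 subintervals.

f(x) = 1/(1+x)
a = 0.0, b = 2.0, n = 10
h = (b - a)/n = 0.200000

Simpson's rule: (h/3)[f(x₀) + 4f(x₁) + 2f(x₂) + ... + f(xₙ)]

x_0 = 0.0000, f(x_0) = 1.000000, coefficient = 1
x_1 = 0.2000, f(x_1) = 0.833333, coefficient = 4
x_2 = 0.4000, f(x_2) = 0.714286, coefficient = 2
x_3 = 0.6000, f(x_3) = 0.625000, coefficient = 4
x_4 = 0.8000, f(x_4) = 0.555556, coefficient = 2
x_5 = 1.0000, f(x_5) = 0.500000, coefficient = 4
x_6 = 1.2000, f(x_6) = 0.454545, coefficient = 2
x_7 = 1.4000, f(x_7) = 0.416667, coefficient = 4
x_8 = 1.6000, f(x_8) = 0.384615, coefficient = 2
x_9 = 1.8000, f(x_9) = 0.357143, coefficient = 4
x_10 = 2.0000, f(x_10) = 0.333333, coefficient = 1

I ≈ (0.200000/3) × 16.479909 = 1.098661
Exact value: 1.098612
Error: 0.000048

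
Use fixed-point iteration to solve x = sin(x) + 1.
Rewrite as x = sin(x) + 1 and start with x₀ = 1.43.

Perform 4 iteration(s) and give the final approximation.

Equation: x = sin(x) + 1
Fixed-point form: x = sin(x) + 1
x₀ = 1.43

x_1 = g(1.430000) = 1.990105
x_2 = g(1.990105) = 1.913371
x_3 = g(1.913371) = 1.941893
x_4 = g(1.941893) = 1.931930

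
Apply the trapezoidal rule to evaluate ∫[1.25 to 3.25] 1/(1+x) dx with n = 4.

f(x) = 1/(1+x)
a = 1.25, b = 3.25, n = 4
h = (b - a)/n = 0.500000

Trapezoidal rule: (h/2)[f(x₀) + 2f(x₁) + 2f(x₂) + ... + f(xₙ)]

x_0 = 1.2500, f(x_0) = 0.444444, coefficient = 1
x_1 = 1.7500, f(x_1) = 0.363636, coefficient = 2
x_2 = 2.2500, f(x_2) = 0.307692, coefficient = 2
x_3 = 2.7500, f(x_3) = 0.266667, coefficient = 2
x_4 = 3.2500, f(x_4) = 0.235294, coefficient = 1

I ≈ (0.500000/2) × 2.555729 = 0.638932
Exact value: 0.635989
Error: 0.002944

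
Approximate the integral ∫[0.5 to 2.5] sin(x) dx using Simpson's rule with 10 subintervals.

f(x) = sin(x)
a = 0.5, b = 2.5, n = 10
h = (b - a)/n = 0.200000

Simpson's rule: (h/3)[f(x₀) + 4f(x₁) + 2f(x₂) + ... + f(xₙ)]

x_0 = 0.5000, f(x_0) = 0.479426, coefficient = 1
x_1 = 0.7000, f(x_1) = 0.644218, coefficient = 4
x_2 = 0.9000, f(x_2) = 0.783327, coefficient = 2
x_3 = 1.1000, f(x_3) = 0.891207, coefficient = 4
x_4 = 1.3000, f(x_4) = 0.963558, coefficient = 2
x_5 = 1.5000, f(x_5) = 0.997495, coefficient = 4
x_6 = 1.7000, f(x_6) = 0.991665, coefficient = 2
x_7 = 1.9000, f(x_7) = 0.946300, coefficient = 4
x_8 = 2.1000, f(x_8) = 0.863209, coefficient = 2
x_9 = 2.3000, f(x_9) = 0.745705, coefficient = 4
x_10 = 2.5000, f(x_10) = 0.598472, coefficient = 1

I ≈ (0.200000/3) × 25.181118 = 1.678741
Exact value: 1.678726
Error: 0.000015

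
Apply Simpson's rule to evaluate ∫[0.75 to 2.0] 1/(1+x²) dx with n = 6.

f(x) = 1/(1+x²)
a = 0.75, b = 2.0, n = 6
h = (b - a)/n = 0.208333

Simpson's rule: (h/3)[f(x₀) + 4f(x₁) + 2f(x₂) + ... + f(xₙ)]

x_0 = 0.7500, f(x_0) = 0.640000, coefficient = 1
x_1 = 0.9583, f(x_1) = 0.521267, coefficient = 4
x_2 = 1.1667, f(x_2) = 0.423529, coefficient = 2
x_3 = 1.3750, f(x_3) = 0.345946, coefficient = 4
x_4 = 1.5833, f(x_4) = 0.285149, coefficient = 2
x_5 = 1.7917, f(x_5) = 0.237526, coefficient = 4
x_6 = 2.0000, f(x_6) = 0.200000, coefficient = 1

I ≈ (0.208333/3) × 6.676311 = 0.463633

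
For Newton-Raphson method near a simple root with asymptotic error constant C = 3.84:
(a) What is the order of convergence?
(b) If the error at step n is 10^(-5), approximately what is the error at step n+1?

(a) Newton-Raphson has quadratic (order 2) convergence near simple roots.
    This means |e_{n+1}| ≈ C|e_n|².

(b) With |e_n| = 10^(-5) and C = 3.84:
    |e_{n+1}| ≈ 3.84 × (10^(-5))² = 3.84 × 10^(-10)

(a) 2 (quadratic); (b) |e_{n+1}| ≈ 3.840e-10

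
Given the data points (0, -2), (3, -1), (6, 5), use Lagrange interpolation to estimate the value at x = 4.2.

Lagrange interpolation formula:
P(x) = Σ yᵢ × Lᵢ(x)
where Lᵢ(x) = Π_{j≠i} (x - xⱼ)/(xᵢ - xⱼ)

L_0(4.2) = (4.2 - 3)/(0 - 3) × (4.2 - 6)/(0 - 6) = -0.120000
L_1(4.2) = (4.2 - 0)/(3 - 0) × (4.2 - 6)/(3 - 6) = 0.840000
L_2(4.2) = (4.2 - 0)/(6 - 0) × (4.2 - 3)/(6 - 3) = 0.280000

P(4.2) = (-2)×L_0(4.2) + (-1)×L_1(4.2) + 5×L_2(4.2)
P(4.2) = 0.800000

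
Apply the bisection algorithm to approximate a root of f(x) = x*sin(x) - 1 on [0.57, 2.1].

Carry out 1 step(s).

f(x) = x*sin(x) - 1
Initial interval: [0.57, 2.1]

Iteration 1:
  c_1 = (0.570000 + 2.100000)/2 = 1.335000
  f(c_1) = f(1.335000) = 0.298059
  f(a) × f(c) < 0, new interval: [0.570000, 1.335000]

After 1 iteration(s), the approximation is c_1 = 1.335000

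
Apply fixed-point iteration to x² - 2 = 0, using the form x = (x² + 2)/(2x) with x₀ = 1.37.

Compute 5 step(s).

Equation: x² - 2 = 0
Fixed-point form: x = (x² + 2)/(2x)
x₀ = 1.37

x_1 = g(1.370000) = 1.414927
x_2 = g(1.414927) = 1.414214
x_3 = g(1.414214) = 1.414214
x_4 = g(1.414214) = 1.414214
x_5 = g(1.414214) = 1.414214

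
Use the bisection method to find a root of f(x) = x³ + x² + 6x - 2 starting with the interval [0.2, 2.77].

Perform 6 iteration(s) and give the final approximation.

f(x) = x³ + x² + 6x - 2
Initial interval: [0.2, 2.77]

Iteration 1:
  c_1 = (0.200000 + 2.770000)/2 = 1.485000
  f(c_1) = f(1.485000) = 12.389984
  f(a) × f(c) < 0, new interval: [0.200000, 1.485000]
Iteration 2:
  c_2 = (0.200000 + 1.485000)/2 = 0.842500
  f(c_2) = f(0.842500) = 4.362818
  f(a) × f(c) < 0, new interval: [0.200000, 0.842500]
Iteration 3:
  c_3 = (0.200000 + 0.842500)/2 = 0.521250
  f(c_3) = f(0.521250) = 1.540826
  f(a) × f(c) < 0, new interval: [0.200000, 0.521250]
Iteration 4:
  c_4 = (0.200000 + 0.521250)/2 = 0.360625
  f(c_4) = f(0.360625) = 0.340700
  f(a) × f(c) < 0, new interval: [0.200000, 0.360625]
Iteration 5:
  c_5 = (0.200000 + 0.360625)/2 = 0.280312
  f(c_5) = f(0.280312) = -0.217524
  f(a) × f(c) ≥ 0, new interval: [0.280312, 0.360625]
Iteration 6:
  c_6 = (0.280312 + 0.360625)/2 = 0.320469
  f(c_6) = f(0.320469) = 0.058425
  f(a) × f(c) < 0, new interval: [0.280312, 0.320469]

After 6 iteration(s), the approximation is c_6 = 0.320469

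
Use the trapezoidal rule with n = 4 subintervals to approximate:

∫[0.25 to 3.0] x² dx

f(x) = x²
a = 0.25, b = 3.0, n = 4
h = (b - a)/n = 0.687500

Trapezoidal rule: (h/2)[f(x₀) + 2f(x₁) + 2f(x₂) + ... + f(xₙ)]

x_0 = 0.2500, f(x_0) = 0.062500, coefficient = 1
x_1 = 0.9375, f(x_1) = 0.878906, coefficient = 2
x_2 = 1.6250, f(x_2) = 2.640625, coefficient = 2
x_3 = 2.3125, f(x_3) = 5.347656, coefficient = 2
x_4 = 3.0000, f(x_4) = 9.000000, coefficient = 1

I ≈ (0.687500/2) × 26.796875 = 9.211426
Exact value: 8.994792
Error: 0.216634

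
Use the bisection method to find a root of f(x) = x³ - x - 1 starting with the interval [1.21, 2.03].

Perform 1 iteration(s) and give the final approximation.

f(x) = x³ - x - 1
Initial interval: [1.21, 2.03]

Iteration 1:
  c_1 = (1.210000 + 2.030000)/2 = 1.620000
  f(c_1) = f(1.620000) = 1.631528
  f(a) × f(c) < 0, new interval: [1.210000, 1.620000]

After 1 iteration(s), the approximation is c_1 = 1.620000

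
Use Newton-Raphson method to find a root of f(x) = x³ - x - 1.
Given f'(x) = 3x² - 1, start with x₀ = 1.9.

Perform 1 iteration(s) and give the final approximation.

f(x) = x³ - x - 1
f'(x) = 3x² - 1
x₀ = 1.9

Newton-Raphson formula: x_{n+1} = x_n - f(x_n)/f'(x_n)

Iteration 1:
  f(1.900000) = 3.959000
  f'(1.900000) = 9.830000
  x_1 = 1.900000 - 3.959000/9.830000 = 1.497253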